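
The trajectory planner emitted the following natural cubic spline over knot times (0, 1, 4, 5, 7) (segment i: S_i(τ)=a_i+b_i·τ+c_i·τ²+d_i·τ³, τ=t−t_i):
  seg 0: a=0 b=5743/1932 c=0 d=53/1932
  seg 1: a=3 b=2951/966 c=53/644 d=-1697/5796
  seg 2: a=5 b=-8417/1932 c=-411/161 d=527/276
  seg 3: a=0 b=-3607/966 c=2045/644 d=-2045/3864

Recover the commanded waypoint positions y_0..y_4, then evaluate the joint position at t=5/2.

y_0 = S_0(0) = a_0 = 0
y_1 = S_1(0) = a_1 = 3
y_2 = S_2(0) = a_2 = 5
y_3 = S_3(0) = a_3 = 0
y_4 = S_3(2) = 1
t_q=5/2 is in segment 1 (τ=3/2); S_1(τ)=34927/5152

y_0=0 y_1=3 y_2=5 y_3=0 y_4=1
S(5/2) = 34927/5152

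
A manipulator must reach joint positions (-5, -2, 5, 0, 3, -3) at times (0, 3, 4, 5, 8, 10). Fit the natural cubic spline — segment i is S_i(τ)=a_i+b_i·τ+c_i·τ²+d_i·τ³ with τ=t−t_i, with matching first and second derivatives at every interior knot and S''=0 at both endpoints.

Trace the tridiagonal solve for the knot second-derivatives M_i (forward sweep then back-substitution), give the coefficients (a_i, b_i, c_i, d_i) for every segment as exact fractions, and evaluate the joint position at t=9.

  seg 0: a=-5 b=-1861/707 c=0 d=856/2121
  seg 1: a=-2 b=5843/707 c=2568/707 d=-3462/707
  seg 2: a=5 b=593/707 c=-7818/707 d=3690/707
  seg 3: a=0 b=-3973/707 c=3252/707 d=-564/707
  seg 4: a=3 b=311/707 c=-1824/707 d=304/707
S(9) = 912/707

Δ: Δ0=1, Δ1=7, Δ2=-5, Δ3=1, Δ4=-3
row 1: diag=8, rhs=36; c'=1/8, d'=9/2
row 2: denom=4−1·1/8=31/8; d'=(-72−1·9/2)/(31/8)=-612/31
row 3: denom=8−1·8/31=240/31; d'=(36−1·-612/31)/(240/31)=36/5
row 4: denom=10−3·31/80=707/80; d'=(-24−3·36/5)/(707/80)=-3648/707
back: M4=-3648/707
back: M3=36/5−31/80·-3648/707=6504/707
back: M2=-612/31−8/31·6504/707=-15636/707
back: M1=9/2−1/8·-15636/707=5136/707
M: M0=0, M1=5136/707, M2=-15636/707, M3=6504/707, M4=-3648/707, M5=0
seg 0: a=-5, c=M0/2=0, d=(M1−M0)/(6·3)=856/2121, b=Δ0−h0·(2M0+M1)/6=-1861/707
seg 1: a=-2, c=M1/2=2568/707, d=(M2−M1)/(6·1)=-3462/707, b=Δ1−h1·(2M1+M2)/6=5843/707
seg 2: a=5, c=M2/2=-7818/707, d=(M3−M2)/(6·1)=3690/707, b=Δ2−h2·(2M2+M3)/6=593/707
seg 3: a=0, c=M3/2=3252/707, d=(M4−M3)/(6·3)=-564/707, b=Δ3−h3·(2M3+M4)/6=-3973/707
seg 4: a=3, c=M4/2=-1824/707, d=(M5−M4)/(6·2)=304/707, b=Δ4−h4·(2M4+M5)/6=311/707
t_q=9 → seg 4, τ=1; S=3+311/707·τ+-1824/707·τ²+304/707·τ³=912/707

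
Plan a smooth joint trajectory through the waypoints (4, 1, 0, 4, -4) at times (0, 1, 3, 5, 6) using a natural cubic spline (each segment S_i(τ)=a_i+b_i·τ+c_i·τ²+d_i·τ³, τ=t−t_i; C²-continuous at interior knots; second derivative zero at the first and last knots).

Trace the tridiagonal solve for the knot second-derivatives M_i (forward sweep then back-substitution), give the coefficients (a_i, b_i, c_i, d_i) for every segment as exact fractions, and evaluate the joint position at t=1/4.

Δ: Δ0=-3, Δ1=-1/2, Δ2=2, Δ3=-8
row 1: diag=6, rhs=15; c'=1/3, d'=5/2
row 2: denom=8−2·1/3=22/3; d'=(15−2·5/2)/(22/3)=15/11
row 3: denom=6−2·3/11=60/11; d'=(-60−2·15/11)/(60/11)=-23/2
back: M3=-23/2
back: M2=15/11−3/11·-23/2=9/2
back: M1=5/2−1/3·9/2=1
M: M0=0, M1=1, M2=9/2, M3=-23/2, M4=0
seg 0: a=4, c=M0/2=0, d=(M1−M0)/(6·1)=1/6, b=Δ0−h0·(2M0+M1)/6=-19/6
seg 1: a=1, c=M1/2=1/2, d=(M2−M1)/(6·2)=7/24, b=Δ1−h1·(2M1+M2)/6=-8/3
seg 2: a=0, c=M2/2=9/4, d=(M3−M2)/(6·2)=-4/3, b=Δ2−h2·(2M2+M3)/6=17/6
seg 3: a=4, c=M3/2=-23/4, d=(M4−M3)/(6·1)=23/12, b=Δ3−h3·(2M3+M4)/6=-25/6
t_q=1/4 → seg 0, τ=1/4; S=4+-19/6·τ+0·τ²+1/6·τ³=411/128

  seg 0: a=4 b=-19/6 c=0 d=1/6
  seg 1: a=1 b=-8/3 c=1/2 d=7/24
  seg 2: a=0 b=17/6 c=9/4 d=-4/3
  seg 3: a=4 b=-25/6 c=-23/4 d=23/12
S(1/4) = 411/128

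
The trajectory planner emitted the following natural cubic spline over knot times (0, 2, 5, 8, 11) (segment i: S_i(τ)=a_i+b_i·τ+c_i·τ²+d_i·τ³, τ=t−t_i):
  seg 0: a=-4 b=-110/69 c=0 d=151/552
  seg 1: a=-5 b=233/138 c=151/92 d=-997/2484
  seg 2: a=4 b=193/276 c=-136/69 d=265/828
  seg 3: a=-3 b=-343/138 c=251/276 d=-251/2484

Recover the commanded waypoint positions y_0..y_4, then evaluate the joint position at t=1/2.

y_0 = S_0(0) = a_0 = -4
y_1 = S_1(0) = a_1 = -5
y_2 = S_2(0) = a_2 = 4
y_3 = S_3(0) = a_3 = -3
y_4 = S_3(3) = -5
t_q=1/2 is in segment 0 (τ=1/2); S_0(τ)=-7011/1472

y_0=-4 y_1=-5 y_2=4 y_3=-3 y_4=-5
S(1/2) = -7011/1472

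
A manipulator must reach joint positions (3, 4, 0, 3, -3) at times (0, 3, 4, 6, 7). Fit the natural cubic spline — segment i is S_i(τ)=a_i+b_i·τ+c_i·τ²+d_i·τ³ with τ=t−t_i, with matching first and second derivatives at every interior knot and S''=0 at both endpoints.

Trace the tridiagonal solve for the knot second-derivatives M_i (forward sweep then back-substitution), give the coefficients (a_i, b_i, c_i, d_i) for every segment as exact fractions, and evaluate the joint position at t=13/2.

Δ: Δ0=1/3, Δ1=-4, Δ2=3/2, Δ3=-6
row 1: diag=8, rhs=-26; c'=1/8, d'=-13/4
row 2: denom=6−1·1/8=47/8; d'=(33−1·-13/4)/(47/8)=290/47
row 3: denom=6−2·16/47=250/47; d'=(-45−2·290/47)/(250/47)=-539/50
back: M3=-539/50
back: M2=290/47−16/47·-539/50=246/25
back: M1=-13/4−1/8·246/25=-112/25
M: M0=0, M1=-112/25, M2=246/25, M3=-539/50, M4=0
seg 0: a=3, c=M0/2=0, d=(M1−M0)/(6·3)=-56/225, b=Δ0−h0·(2M0+M1)/6=193/75
seg 1: a=4, c=M1/2=-56/25, d=(M2−M1)/(6·1)=179/75, b=Δ1−h1·(2M1+M2)/6=-311/75
seg 2: a=0, c=M2/2=123/25, d=(M3−M2)/(6·2)=-1031/600, b=Δ2−h2·(2M2+M3)/6=-22/15
seg 3: a=3, c=M3/2=-539/100, d=(M4−M3)/(6·1)=539/300, b=Δ3−h3·(2M3+M4)/6=-361/150
t_q=13/2 → seg 3, τ=1/2; S=3+-361/150·τ+-539/100·τ²+539/300·τ³=539/800

  seg 0: a=3 b=193/75 c=0 d=-56/225
  seg 1: a=4 b=-311/75 c=-56/25 d=179/75
  seg 2: a=0 b=-22/15 c=123/25 d=-1031/600
  seg 3: a=3 b=-361/150 c=-539/100 d=539/300
S(13/2) = 539/800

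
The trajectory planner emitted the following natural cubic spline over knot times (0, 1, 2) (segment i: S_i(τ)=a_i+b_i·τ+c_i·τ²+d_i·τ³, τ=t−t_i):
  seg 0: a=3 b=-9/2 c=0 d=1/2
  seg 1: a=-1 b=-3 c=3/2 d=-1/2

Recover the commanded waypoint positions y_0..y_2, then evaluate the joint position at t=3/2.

y_0 = S_0(0) = a_0 = 3
y_1 = S_1(0) = a_1 = -1
y_2 = S_1(1) = -3
t_q=3/2 is in segment 1 (τ=1/2); S_1(τ)=-35/16

y_0=3 y_1=-1 y_2=-3
S(3/2) = -35/16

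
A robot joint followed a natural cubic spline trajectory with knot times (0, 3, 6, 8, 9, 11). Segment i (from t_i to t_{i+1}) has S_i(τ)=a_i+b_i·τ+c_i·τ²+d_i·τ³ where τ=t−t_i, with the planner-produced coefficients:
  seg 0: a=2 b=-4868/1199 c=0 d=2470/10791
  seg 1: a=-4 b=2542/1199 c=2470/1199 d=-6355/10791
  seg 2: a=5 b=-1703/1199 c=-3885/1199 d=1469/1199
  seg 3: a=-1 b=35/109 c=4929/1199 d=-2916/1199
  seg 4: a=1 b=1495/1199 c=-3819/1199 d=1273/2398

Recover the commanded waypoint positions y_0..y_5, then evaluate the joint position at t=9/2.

y_0=2 y_1=-4 y_2=5 y_3=-1 y_4=1 y_5=-5
S(9/2) = 17531/9592

y_0 = S_0(0) = a_0 = 2
y_1 = S_1(0) = a_1 = -4
y_2 = S_2(0) = a_2 = 5
y_3 = S_3(0) = a_3 = -1
y_4 = S_4(0) = a_4 = 1
y_5 = S_4(2) = -5
t_q=9/2 is in segment 1 (τ=3/2); S_1(τ)=17531/9592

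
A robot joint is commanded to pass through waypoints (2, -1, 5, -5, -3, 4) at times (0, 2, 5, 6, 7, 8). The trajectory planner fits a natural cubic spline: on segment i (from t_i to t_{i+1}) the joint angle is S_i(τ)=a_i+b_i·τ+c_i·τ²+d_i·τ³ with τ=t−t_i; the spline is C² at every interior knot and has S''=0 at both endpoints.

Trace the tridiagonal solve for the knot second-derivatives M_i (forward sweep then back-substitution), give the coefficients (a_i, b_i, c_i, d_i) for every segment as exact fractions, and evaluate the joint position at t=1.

  seg 0: a=2 b=-295/82 c=0 d=43/82
  seg 1: a=-1 b=221/82 c=129/41 d=-277/246
  seg 2: a=5 b=-362/41 c=-573/82 d=477/82
  seg 3: a=-5 b=-439/82 c=429/41 d=-255/82
  seg 4: a=-3 b=256/41 c=93/82 d=-31/82
S(1) = -44/41

Δ: Δ0=-3/2, Δ1=2, Δ2=-10, Δ3=2, Δ4=7
row 1: diag=10, rhs=21; c'=3/10, d'=21/10
row 2: denom=8−3·3/10=71/10; d'=(-72−3·21/10)/(71/10)=-783/71
row 3: denom=4−1·10/71=274/71; d'=(72−1·-783/71)/(274/71)=5895/274
row 4: denom=4−1·71/274=1025/274; d'=(30−1·5895/274)/(1025/274)=93/41
back: M4=93/41
back: M3=5895/274−71/274·93/41=858/41
back: M2=-783/71−10/71·858/41=-573/41
back: M1=21/10−3/10·-573/41=258/41
M: M0=0, M1=258/41, M2=-573/41, M3=858/41, M4=93/41, M5=0
seg 0: a=2, c=M0/2=0, d=(M1−M0)/(6·2)=43/82, b=Δ0−h0·(2M0+M1)/6=-295/82
seg 1: a=-1, c=M1/2=129/41, d=(M2−M1)/(6·3)=-277/246, b=Δ1−h1·(2M1+M2)/6=221/82
seg 2: a=5, c=M2/2=-573/82, d=(M3−M2)/(6·1)=477/82, b=Δ2−h2·(2M2+M3)/6=-362/41
seg 3: a=-5, c=M3/2=429/41, d=(M4−M3)/(6·1)=-255/82, b=Δ3−h3·(2M3+M4)/6=-439/82
seg 4: a=-3, c=M4/2=93/82, d=(M5−M4)/(6·1)=-31/82, b=Δ4−h4·(2M4+M5)/6=256/41
t_q=1 → seg 0, τ=1; S=2+-295/82·τ+0·τ²+43/82·τ³=-44/41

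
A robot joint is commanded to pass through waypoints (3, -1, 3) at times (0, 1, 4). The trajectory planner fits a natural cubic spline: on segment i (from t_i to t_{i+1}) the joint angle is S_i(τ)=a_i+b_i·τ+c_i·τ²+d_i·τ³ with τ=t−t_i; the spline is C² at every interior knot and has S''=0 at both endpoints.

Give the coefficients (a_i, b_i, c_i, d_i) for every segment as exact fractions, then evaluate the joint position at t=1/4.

Δ: Δ0=-4, Δ1=4/3
row 1: diag=8, rhs=32; c'=3/8, d'=4
back: M1=4
M: M0=0, M1=4, M2=0
seg 0: a=3, c=M0/2=0, d=(M1−M0)/(6·1)=2/3, b=Δ0−h0·(2M0+M1)/6=-14/3
seg 1: a=-1, c=M1/2=2, d=(M2−M1)/(6·3)=-2/9, b=Δ1−h1·(2M1+M2)/6=-8/3
t_q=1/4 → seg 0, τ=1/4; S=3+-14/3·τ+0·τ²+2/3·τ³=59/32

  seg 0: a=3 b=-14/3 c=0 d=2/3
  seg 1: a=-1 b=-8/3 c=2 d=-2/9
S(1/4) = 59/32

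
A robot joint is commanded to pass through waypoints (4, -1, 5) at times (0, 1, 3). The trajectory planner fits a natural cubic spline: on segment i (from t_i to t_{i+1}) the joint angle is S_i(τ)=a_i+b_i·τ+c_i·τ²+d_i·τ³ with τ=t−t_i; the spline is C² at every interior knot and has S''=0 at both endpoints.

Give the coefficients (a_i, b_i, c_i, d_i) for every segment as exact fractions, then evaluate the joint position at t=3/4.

Δ: Δ0=-5, Δ1=3
row 1: diag=6, rhs=48; c'=1/3, d'=8
back: M1=8
M: M0=0, M1=8, M2=0
seg 0: a=4, c=M0/2=0, d=(M1−M0)/(6·1)=4/3, b=Δ0−h0·(2M0+M1)/6=-19/3
seg 1: a=-1, c=M1/2=4, d=(M2−M1)/(6·2)=-2/3, b=Δ1−h1·(2M1+M2)/6=-7/3
t_q=3/4 → seg 0, τ=3/4; S=4+-19/3·τ+0·τ²+4/3·τ³=-3/16

  seg 0: a=4 b=-19/3 c=0 d=4/3
  seg 1: a=-1 b=-7/3 c=4 d=-2/3
S(3/4) = -3/16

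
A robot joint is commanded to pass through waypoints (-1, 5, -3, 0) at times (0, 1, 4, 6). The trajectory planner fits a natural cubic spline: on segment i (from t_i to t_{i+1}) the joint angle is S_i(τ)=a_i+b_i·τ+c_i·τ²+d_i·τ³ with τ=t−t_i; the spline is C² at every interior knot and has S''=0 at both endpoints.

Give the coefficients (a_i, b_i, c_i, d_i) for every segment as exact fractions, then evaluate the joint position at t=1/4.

  seg 0: a=-1 b=3151/426 c=0 d=-595/426
  seg 1: a=5 b=683/213 c=-595/142 d=317/426
  seg 2: a=-3 b=-785/426 c=178/71 d=-89/213
S(1/4) = 7519/9088

Δ: Δ0=6, Δ1=-8/3, Δ2=3/2
row 1: diag=8, rhs=-52; c'=3/8, d'=-13/2
row 2: denom=10−3·3/8=71/8; d'=(25−3·-13/2)/(71/8)=356/71
back: M2=356/71
back: M1=-13/2−3/8·356/71=-595/71
M: M0=0, M1=-595/71, M2=356/71, M3=0
seg 0: a=-1, c=M0/2=0, d=(M1−M0)/(6·1)=-595/426, b=Δ0−h0·(2M0+M1)/6=3151/426
seg 1: a=5, c=M1/2=-595/142, d=(M2−M1)/(6·3)=317/426, b=Δ1−h1·(2M1+M2)/6=683/213
seg 2: a=-3, c=M2/2=178/71, d=(M3−M2)/(6·2)=-89/213, b=Δ2−h2·(2M2+M3)/6=-785/426
t_q=1/4 → seg 0, τ=1/4; S=-1+3151/426·τ+0·τ²+-595/426·τ³=7519/9088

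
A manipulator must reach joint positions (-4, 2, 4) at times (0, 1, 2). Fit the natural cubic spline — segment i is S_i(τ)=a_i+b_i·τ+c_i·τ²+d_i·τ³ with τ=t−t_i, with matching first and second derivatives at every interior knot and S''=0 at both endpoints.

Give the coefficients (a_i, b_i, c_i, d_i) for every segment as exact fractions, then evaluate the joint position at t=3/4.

Δ: Δ0=6, Δ1=2
row 1: diag=4, rhs=-24; c'=1/4, d'=-6
back: M1=-6
M: M0=0, M1=-6, M2=0
seg 0: a=-4, c=M0/2=0, d=(M1−M0)/(6·1)=-1, b=Δ0−h0·(2M0+M1)/6=7
seg 1: a=2, c=M1/2=-3, d=(M2−M1)/(6·1)=1, b=Δ1−h1·(2M1+M2)/6=4
t_q=3/4 → seg 0, τ=3/4; S=-4+7·τ+0·τ²+-1·τ³=53/64

  seg 0: a=-4 b=7 c=0 d=-1
  seg 1: a=2 b=4 c=-3 d=1
S(3/4) = 53/64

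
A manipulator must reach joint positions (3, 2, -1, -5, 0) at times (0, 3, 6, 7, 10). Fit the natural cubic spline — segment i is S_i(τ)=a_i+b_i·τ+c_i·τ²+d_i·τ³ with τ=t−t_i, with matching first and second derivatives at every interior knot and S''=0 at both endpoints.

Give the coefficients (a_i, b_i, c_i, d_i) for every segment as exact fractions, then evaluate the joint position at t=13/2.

  seg 0: a=3 b=-41/76 c=0 d=47/2052
  seg 1: a=2 b=3/38 c=47/228 d=-43/228
  seg 2: a=-1 b=-287/76 c=-85/57 d=289/228
  seg 3: a=-5 b=-337/114 c=527/228 d=-527/2052
S(13/2) = -5659/1824

Δ: Δ0=-1/3, Δ1=-1, Δ2=-4, Δ3=5/3
row 1: diag=12, rhs=-4; c'=1/4, d'=-1/3
row 2: denom=8−3·1/4=29/4; d'=(-18−3·-1/3)/(29/4)=-68/29
row 3: denom=8−1·4/29=228/29; d'=(34−1·-68/29)/(228/29)=527/114
back: M3=527/114
back: M2=-68/29−4/29·527/114=-170/57
back: M1=-1/3−1/4·-170/57=47/114
M: M0=0, M1=47/114, M2=-170/57, M3=527/114, M4=0
seg 0: a=3, c=M0/2=0, d=(M1−M0)/(6·3)=47/2052, b=Δ0−h0·(2M0+M1)/6=-41/76
seg 1: a=2, c=M1/2=47/228, d=(M2−M1)/(6·3)=-43/228, b=Δ1−h1·(2M1+M2)/6=3/38
seg 2: a=-1, c=M2/2=-85/57, d=(M3−M2)/(6·1)=289/228, b=Δ2−h2·(2M2+M3)/6=-287/76
seg 3: a=-5, c=M3/2=527/228, d=(M4−M3)/(6·3)=-527/2052, b=Δ3−h3·(2M3+M4)/6=-337/114
t_q=13/2 → seg 2, τ=1/2; S=-1+-287/76·τ+-85/57·τ²+289/228·τ³=-5659/1824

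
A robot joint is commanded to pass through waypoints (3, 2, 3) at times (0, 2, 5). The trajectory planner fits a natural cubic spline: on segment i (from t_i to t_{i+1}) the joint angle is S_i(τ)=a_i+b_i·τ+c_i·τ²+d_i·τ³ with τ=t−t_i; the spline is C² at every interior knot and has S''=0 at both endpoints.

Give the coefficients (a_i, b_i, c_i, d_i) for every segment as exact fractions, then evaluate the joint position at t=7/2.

Δ: Δ0=-1/2, Δ1=1/3
row 1: diag=10, rhs=5; c'=3/10, d'=1/2
back: M1=1/2
M: M0=0, M1=1/2, M2=0
seg 0: a=3, c=M0/2=0, d=(M1−M0)/(6·2)=1/24, b=Δ0−h0·(2M0+M1)/6=-2/3
seg 1: a=2, c=M1/2=1/4, d=(M2−M1)/(6·3)=-1/36, b=Δ1−h1·(2M1+M2)/6=-1/6
t_q=7/2 → seg 1, τ=3/2; S=2+-1/6·τ+1/4·τ²+-1/36·τ³=71/32

  seg 0: a=3 b=-2/3 c=0 d=1/24
  seg 1: a=2 b=-1/6 c=1/4 d=-1/36
S(7/2) = 71/32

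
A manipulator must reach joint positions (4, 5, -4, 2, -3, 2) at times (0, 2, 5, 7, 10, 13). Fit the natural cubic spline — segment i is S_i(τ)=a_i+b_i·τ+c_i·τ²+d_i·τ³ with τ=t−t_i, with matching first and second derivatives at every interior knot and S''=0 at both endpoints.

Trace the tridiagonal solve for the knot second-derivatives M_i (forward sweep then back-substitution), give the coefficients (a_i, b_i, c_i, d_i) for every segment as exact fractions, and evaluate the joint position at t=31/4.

Δ: Δ0=1/2, Δ1=-3, Δ2=3, Δ3=-5/3, Δ4=5/3
row 1: diag=10, rhs=-21; c'=3/10, d'=-21/10
row 2: denom=10−3·3/10=91/10; d'=(36−3·-21/10)/(91/10)=423/91
row 3: denom=10−2·20/91=870/91; d'=(-28−2·423/91)/(870/91)=-1697/435
row 4: denom=12−3·91/290=3207/290; d'=(20−3·-1697/435)/(3207/290)=9194/3207
back: M4=9194/3207
back: M3=-1697/435−91/290·9194/3207=-5132/1069
back: M2=423/91−20/91·-5132/1069=6097/1069
back: M1=-21/10−3/10·6097/1069=-4074/1069
M: M0=0, M1=-4074/1069, M2=6097/1069, M3=-5132/1069, M4=9194/3207, M5=0
seg 0: a=4, c=M0/2=0, d=(M1−M0)/(6·2)=-679/2138, b=Δ0−h0·(2M0+M1)/6=3785/2138
seg 1: a=5, c=M1/2=-2037/1069, d=(M2−M1)/(6·3)=10171/19242, b=Δ1−h1·(2M1+M2)/6=-4363/2138
seg 2: a=-4, c=M2/2=6097/2138, d=(M3−M2)/(6·2)=-3743/4276, b=Δ2−h2·(2M2+M3)/6=853/1069
seg 3: a=2, c=M3/2=-2566/1069, d=(M4−M3)/(6·3)=12295/28863, b=Δ3−h3·(2M3+M4)/6=1818/1069
seg 4: a=-3, c=M4/2=4597/3207, d=(M5−M4)/(6·3)=-4597/28863, b=Δ4−h4·(2M4+M5)/6=-1283/1069
t_q=31/4 → seg 3, τ=3/4; S=2+1818/1069·τ+-2566/1069·τ²+12295/28863·τ³=144015/68416

  seg 0: a=4 b=3785/2138 c=0 d=-679/2138
  seg 1: a=5 b=-4363/2138 c=-2037/1069 d=10171/19242
  seg 2: a=-4 b=853/1069 c=6097/2138 d=-3743/4276
  seg 3: a=2 b=1818/1069 c=-2566/1069 d=12295/28863
  seg 4: a=-3 b=-1283/1069 c=4597/3207 d=-4597/28863
S(31/4) = 144015/68416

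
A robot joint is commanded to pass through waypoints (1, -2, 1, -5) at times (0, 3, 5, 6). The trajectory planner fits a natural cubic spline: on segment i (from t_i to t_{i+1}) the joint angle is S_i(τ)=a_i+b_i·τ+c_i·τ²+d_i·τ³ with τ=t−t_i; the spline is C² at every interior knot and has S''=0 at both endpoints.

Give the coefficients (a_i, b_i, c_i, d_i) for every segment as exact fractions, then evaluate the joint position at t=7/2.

  seg 0: a=1 b=-73/28 c=0 d=5/28
  seg 1: a=-2 b=31/14 c=45/28 d=-55/56
  seg 2: a=1 b=-22/7 c=-30/7 d=10/7
S(7/2) = -275/448

Δ: Δ0=-1, Δ1=3/2, Δ2=-6
row 1: diag=10, rhs=15; c'=1/5, d'=3/2
row 2: denom=6−2·1/5=28/5; d'=(-45−2·3/2)/(28/5)=-60/7
back: M2=-60/7
back: M1=3/2−1/5·-60/7=45/14
M: M0=0, M1=45/14, M2=-60/7, M3=0
seg 0: a=1, c=M0/2=0, d=(M1−M0)/(6·3)=5/28, b=Δ0−h0·(2M0+M1)/6=-73/28
seg 1: a=-2, c=M1/2=45/28, d=(M2−M1)/(6·2)=-55/56, b=Δ1−h1·(2M1+M2)/6=31/14
seg 2: a=1, c=M2/2=-30/7, d=(M3−M2)/(6·1)=10/7, b=Δ2−h2·(2M2+M3)/6=-22/7
t_q=7/2 → seg 1, τ=1/2; S=-2+31/14·τ+45/28·τ²+-55/56·τ³=-275/448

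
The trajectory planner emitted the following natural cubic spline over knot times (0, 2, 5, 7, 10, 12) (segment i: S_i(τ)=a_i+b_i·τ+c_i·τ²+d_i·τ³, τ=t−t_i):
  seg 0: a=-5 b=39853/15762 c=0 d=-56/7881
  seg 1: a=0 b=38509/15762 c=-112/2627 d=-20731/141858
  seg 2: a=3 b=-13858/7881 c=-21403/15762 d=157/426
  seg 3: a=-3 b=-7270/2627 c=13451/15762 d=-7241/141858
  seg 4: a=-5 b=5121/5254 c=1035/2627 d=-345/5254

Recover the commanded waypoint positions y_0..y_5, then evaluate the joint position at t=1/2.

y_0 = S_0(0) = a_0 = -5
y_1 = S_1(0) = a_1 = 0
y_2 = S_2(0) = a_2 = 3
y_3 = S_3(0) = a_3 = -3
y_4 = S_4(0) = a_4 = -5
y_5 = S_4(2) = -2
t_q=1/2 is in segment 0 (τ=1/2); S_0(τ)=-39265/10508

y_0=-5 y_1=0 y_2=3 y_3=-3 y_4=-5 y_5=-2
S(1/2) = -39265/10508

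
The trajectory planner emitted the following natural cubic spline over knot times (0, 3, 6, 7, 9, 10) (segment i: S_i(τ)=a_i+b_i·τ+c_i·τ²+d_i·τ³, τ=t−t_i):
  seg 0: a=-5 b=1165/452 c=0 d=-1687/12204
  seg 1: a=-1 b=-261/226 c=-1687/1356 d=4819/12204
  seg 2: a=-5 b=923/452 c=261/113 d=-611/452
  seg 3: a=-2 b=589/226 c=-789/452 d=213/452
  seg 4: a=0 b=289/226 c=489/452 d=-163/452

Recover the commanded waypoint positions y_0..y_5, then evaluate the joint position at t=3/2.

y_0 = S_0(0) = a_0 = -5
y_1 = S_1(0) = a_1 = -1
y_2 = S_2(0) = a_2 = -5
y_3 = S_3(0) = a_3 = -2
y_4 = S_4(0) = a_4 = 0
y_5 = S_4(1) = 2
t_q=3/2 is in segment 0 (τ=3/2); S_0(τ)=-5787/3616

y_0=-5 y_1=-1 y_2=-5 y_3=-2 y_4=0 y_5=2
S(3/2) = -5787/3616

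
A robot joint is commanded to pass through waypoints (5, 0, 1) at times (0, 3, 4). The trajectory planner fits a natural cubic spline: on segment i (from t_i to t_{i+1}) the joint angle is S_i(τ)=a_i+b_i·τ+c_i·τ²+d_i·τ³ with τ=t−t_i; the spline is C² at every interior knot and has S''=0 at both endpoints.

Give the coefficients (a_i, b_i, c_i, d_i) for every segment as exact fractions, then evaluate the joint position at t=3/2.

  seg 0: a=5 b=-8/3 c=0 d=1/9
  seg 1: a=0 b=1/3 c=1 d=-1/3
S(3/2) = 11/8

Δ: Δ0=-5/3, Δ1=1
row 1: diag=8, rhs=16; c'=1/8, d'=2
back: M1=2
M: M0=0, M1=2, M2=0
seg 0: a=5, c=M0/2=0, d=(M1−M0)/(6·3)=1/9, b=Δ0−h0·(2M0+M1)/6=-8/3
seg 1: a=0, c=M1/2=1, d=(M2−M1)/(6·1)=-1/3, b=Δ1−h1·(2M1+M2)/6=1/3
t_q=3/2 → seg 0, τ=3/2; S=5+-8/3·τ+0·τ²+1/9·τ³=11/8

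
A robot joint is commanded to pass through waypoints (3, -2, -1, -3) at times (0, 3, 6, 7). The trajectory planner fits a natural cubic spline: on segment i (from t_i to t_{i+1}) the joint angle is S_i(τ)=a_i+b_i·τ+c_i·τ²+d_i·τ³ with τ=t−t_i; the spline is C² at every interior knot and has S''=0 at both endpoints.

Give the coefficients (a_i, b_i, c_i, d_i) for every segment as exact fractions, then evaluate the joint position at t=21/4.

Δ: Δ0=-5/3, Δ1=1/3, Δ2=-2
row 1: diag=12, rhs=12; c'=1/4, d'=1
row 2: denom=8−3·1/4=29/4; d'=(-14−3·1)/(29/4)=-68/29
back: M2=-68/29
back: M1=1−1/4·-68/29=46/29
M: M0=0, M1=46/29, M2=-68/29, M3=0
seg 0: a=3, c=M0/2=0, d=(M1−M0)/(6·3)=23/261, b=Δ0−h0·(2M0+M1)/6=-214/87
seg 1: a=-2, c=M1/2=23/29, d=(M2−M1)/(6·3)=-19/87, b=Δ1−h1·(2M1+M2)/6=-7/87
seg 2: a=-1, c=M2/2=-34/29, d=(M3−M2)/(6·1)=34/87, b=Δ2−h2·(2M2+M3)/6=-106/87
t_q=21/4 → seg 1, τ=9/4; S=-2+-7/87·τ+23/29·τ²+-19/87·τ³=-1213/1856

  seg 0: a=3 b=-214/87 c=0 d=23/261
  seg 1: a=-2 b=-7/87 c=23/29 d=-19/87
  seg 2: a=-1 b=-106/87 c=-34/29 d=34/87
S(21/4) = -1213/1856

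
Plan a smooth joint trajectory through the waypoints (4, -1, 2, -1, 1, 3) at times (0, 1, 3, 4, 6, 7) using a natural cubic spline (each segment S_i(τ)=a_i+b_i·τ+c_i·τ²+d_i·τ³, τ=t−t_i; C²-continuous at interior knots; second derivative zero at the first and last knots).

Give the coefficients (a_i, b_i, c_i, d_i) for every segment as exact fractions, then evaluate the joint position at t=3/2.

  seg 0: a=4 b=-6481/988 c=0 d=1541/988
  seg 1: a=-1 b=-929/494 c=4623/988 d=-2953/1976
  seg 2: a=2 b=-271/247 c=-1059/247 d=31/13
  seg 3: a=-1 b=-622/247 c=708/247 d=-547/988
  seg 4: a=1 b=569/247 c=-225/494 d=75/494
S(3/2) = -15133/15808

Δ: Δ0=-5, Δ1=3/2, Δ2=-3, Δ3=1, Δ4=2
row 1: diag=6, rhs=39; c'=1/3, d'=13/2
row 2: denom=6−2·1/3=16/3; d'=(-27−2·13/2)/(16/3)=-15/2
row 3: denom=6−1·3/16=93/16; d'=(24−1·-15/2)/(93/16)=168/31
row 4: denom=6−2·32/93=494/93; d'=(6−2·168/31)/(494/93)=-225/247
back: M4=-225/247
back: M3=168/31−32/93·-225/247=1416/247
back: M2=-15/2−3/16·1416/247=-2118/247
back: M1=13/2−1/3·-2118/247=4623/494
M: M0=0, M1=4623/494, M2=-2118/247, M3=1416/247, M4=-225/247, M5=0
seg 0: a=4, c=M0/2=0, d=(M1−M0)/(6·1)=1541/988, b=Δ0−h0·(2M0+M1)/6=-6481/988
seg 1: a=-1, c=M1/2=4623/988, d=(M2−M1)/(6·2)=-2953/1976, b=Δ1−h1·(2M1+M2)/6=-929/494
seg 2: a=2, c=M2/2=-1059/247, d=(M3−M2)/(6·1)=31/13, b=Δ2−h2·(2M2+M3)/6=-271/247
seg 3: a=-1, c=M3/2=708/247, d=(M4−M3)/(6·2)=-547/988, b=Δ3−h3·(2M3+M4)/6=-622/247
seg 4: a=1, c=M4/2=-225/494, d=(M5−M4)/(6·1)=75/494, b=Δ4−h4·(2M4+M5)/6=569/247
t_q=3/2 → seg 1, τ=1/2; S=-1+-929/494·τ+4623/988·τ²+-2953/1976·τ³=-15133/15808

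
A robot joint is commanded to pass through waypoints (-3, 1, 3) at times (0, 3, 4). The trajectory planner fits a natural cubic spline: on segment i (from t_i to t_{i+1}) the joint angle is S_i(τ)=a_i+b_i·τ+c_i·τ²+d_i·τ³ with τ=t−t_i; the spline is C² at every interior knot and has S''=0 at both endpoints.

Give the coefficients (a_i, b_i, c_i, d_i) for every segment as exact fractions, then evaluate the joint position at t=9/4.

  seg 0: a=-3 b=13/12 c=0 d=1/36
  seg 1: a=1 b=11/6 c=1/4 d=-1/12
S(9/4) = -63/256

Δ: Δ0=4/3, Δ1=2
row 1: diag=8, rhs=4; c'=1/8, d'=1/2
back: M1=1/2
M: M0=0, M1=1/2, M2=0
seg 0: a=-3, c=M0/2=0, d=(M1−M0)/(6·3)=1/36, b=Δ0−h0·(2M0+M1)/6=13/12
seg 1: a=1, c=M1/2=1/4, d=(M2−M1)/(6·1)=-1/12, b=Δ1−h1·(2M1+M2)/6=11/6
t_q=9/4 → seg 0, τ=9/4; S=-3+13/12·τ+0·τ²+1/36·τ³=-63/256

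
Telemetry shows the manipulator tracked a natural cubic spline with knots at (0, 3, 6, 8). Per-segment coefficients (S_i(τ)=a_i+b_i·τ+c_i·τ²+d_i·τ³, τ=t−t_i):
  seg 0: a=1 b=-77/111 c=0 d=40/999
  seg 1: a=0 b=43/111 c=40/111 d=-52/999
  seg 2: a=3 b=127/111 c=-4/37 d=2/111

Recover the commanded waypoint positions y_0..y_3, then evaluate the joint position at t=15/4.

y_0 = S_0(0) = a_0 = 1
y_1 = S_1(0) = a_1 = 0
y_2 = S_2(0) = a_2 = 3
y_3 = S_2(2) = 5
t_q=15/4 is in segment 1 (τ=3/4); S_1(τ)=279/592

y_0=1 y_1=0 y_2=3 y_3=5
S(15/4) = 279/592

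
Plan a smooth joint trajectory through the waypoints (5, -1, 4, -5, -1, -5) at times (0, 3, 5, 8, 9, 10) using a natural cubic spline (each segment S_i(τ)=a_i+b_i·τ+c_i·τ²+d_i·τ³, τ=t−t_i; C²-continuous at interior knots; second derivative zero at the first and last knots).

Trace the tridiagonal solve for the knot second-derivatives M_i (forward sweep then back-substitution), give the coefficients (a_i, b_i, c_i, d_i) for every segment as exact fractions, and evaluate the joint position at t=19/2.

Δ: Δ0=-2, Δ1=5/2, Δ2=-3, Δ3=4, Δ4=-4
row 1: diag=10, rhs=27; c'=1/5, d'=27/10
row 2: denom=10−2·1/5=48/5; d'=(-33−2·27/10)/(48/5)=-4
row 3: denom=8−3·5/16=113/16; d'=(42−3·-4)/(113/16)=864/113
row 4: denom=4−1·16/113=436/113; d'=(-48−1·864/113)/(436/113)=-1572/109
back: M4=-1572/109
back: M3=864/113−16/113·-1572/109=1056/109
back: M2=-4−5/16·1056/109=-766/109
back: M1=27/10−1/5·-766/109=895/218
M: M0=0, M1=895/218, M2=-766/109, M3=1056/109, M4=-1572/109, M5=0
seg 0: a=5, c=M0/2=0, d=(M1−M0)/(6·3)=895/3924, b=Δ0−h0·(2M0+M1)/6=-1767/436
seg 1: a=-1, c=M1/2=895/436, d=(M2−M1)/(6·2)=-809/872, b=Δ1−h1·(2M1+M2)/6=459/218
seg 2: a=4, c=M2/2=-383/109, d=(M3−M2)/(6·3)=911/981, b=Δ2−h2·(2M2+M3)/6=-89/109
seg 3: a=-5, c=M3/2=528/109, d=(M4−M3)/(6·1)=-438/109, b=Δ3−h3·(2M3+M4)/6=346/109
seg 4: a=-1, c=M4/2=-786/109, d=(M5−M4)/(6·1)=262/109, b=Δ4−h4·(2M4+M5)/6=88/109
t_q=19/2 → seg 4, τ=1/2; S=-1+88/109·τ+-786/109·τ²+262/109·τ³=-915/436

  seg 0: a=5 b=-1767/436 c=0 d=895/3924
  seg 1: a=-1 b=459/218 c=895/436 d=-809/872
  seg 2: a=4 b=-89/109 c=-383/109 d=911/981
  seg 3: a=-5 b=346/109 c=528/109 d=-438/109
  seg 4: a=-1 b=88/109 c=-786/109 d=262/109
S(19/2) = -915/436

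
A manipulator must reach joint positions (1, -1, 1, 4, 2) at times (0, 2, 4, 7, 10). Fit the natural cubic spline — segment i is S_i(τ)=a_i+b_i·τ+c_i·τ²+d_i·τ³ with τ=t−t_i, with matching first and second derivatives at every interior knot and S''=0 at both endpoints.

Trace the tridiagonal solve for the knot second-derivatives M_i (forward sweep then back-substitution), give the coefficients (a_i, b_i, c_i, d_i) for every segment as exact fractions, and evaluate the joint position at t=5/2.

Δ: Δ0=-1, Δ1=1, Δ2=1, Δ3=-2/3
row 1: diag=8, rhs=12; c'=1/4, d'=3/2
row 2: denom=10−2·1/4=19/2; d'=(0−2·3/2)/(19/2)=-6/19
row 3: denom=12−3·6/19=210/19; d'=(-10−3·-6/19)/(210/19)=-86/105
back: M3=-86/105
back: M2=-6/19−6/19·-86/105=-2/35
back: M1=3/2−1/4·-2/35=53/35
M: M0=0, M1=53/35, M2=-2/35, M3=-86/105, M4=0
seg 0: a=1, c=M0/2=0, d=(M1−M0)/(6·2)=53/420, b=Δ0−h0·(2M0+M1)/6=-158/105
seg 1: a=-1, c=M1/2=53/70, d=(M2−M1)/(6·2)=-11/84, b=Δ1−h1·(2M1+M2)/6=1/105
seg 2: a=1, c=M2/2=-1/35, d=(M3−M2)/(6·3)=-8/189, b=Δ2−h2·(2M2+M3)/6=22/15
seg 3: a=4, c=M3/2=-43/105, d=(M4−M3)/(6·3)=43/945, b=Δ3−h3·(2M3+M4)/6=16/105
t_q=5/2 → seg 1, τ=1/2; S=-1+1/105·τ+53/70·τ²+-11/84·τ³=-921/1120

  seg 0: a=1 b=-158/105 c=0 d=53/420
  seg 1: a=-1 b=1/105 c=53/70 d=-11/84
  seg 2: a=1 b=22/15 c=-1/35 d=-8/189
  seg 3: a=4 b=16/105 c=-43/105 d=43/945
S(5/2) = -921/1120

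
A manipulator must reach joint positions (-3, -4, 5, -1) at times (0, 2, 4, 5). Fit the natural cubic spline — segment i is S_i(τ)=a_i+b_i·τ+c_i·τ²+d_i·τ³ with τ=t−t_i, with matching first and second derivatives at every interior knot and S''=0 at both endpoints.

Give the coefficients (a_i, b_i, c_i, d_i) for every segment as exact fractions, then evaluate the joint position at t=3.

Δ: Δ0=-1/2, Δ1=9/2, Δ2=-6
row 1: diag=8, rhs=30; c'=1/4, d'=15/4
row 2: denom=6−2·1/4=11/2; d'=(-63−2·15/4)/(11/2)=-141/11
back: M2=-141/11
back: M1=15/4−1/4·-141/11=153/22
M: M0=0, M1=153/22, M2=-141/11, M3=0
seg 0: a=-3, c=M0/2=0, d=(M1−M0)/(6·2)=51/88, b=Δ0−h0·(2M0+M1)/6=-31/11
seg 1: a=-4, c=M1/2=153/44, d=(M2−M1)/(6·2)=-145/88, b=Δ1−h1·(2M1+M2)/6=91/22
seg 2: a=5, c=M2/2=-141/22, d=(M3−M2)/(6·1)=47/22, b=Δ2−h2·(2M2+M3)/6=-19/11
t_q=3 → seg 1, τ=1; S=-4+91/22·τ+153/44·τ²+-145/88·τ³=173/88

  seg 0: a=-3 b=-31/11 c=0 d=51/88
  seg 1: a=-4 b=91/22 c=153/44 d=-145/88
  seg 2: a=5 b=-19/11 c=-141/22 d=47/22
S(3) = 173/88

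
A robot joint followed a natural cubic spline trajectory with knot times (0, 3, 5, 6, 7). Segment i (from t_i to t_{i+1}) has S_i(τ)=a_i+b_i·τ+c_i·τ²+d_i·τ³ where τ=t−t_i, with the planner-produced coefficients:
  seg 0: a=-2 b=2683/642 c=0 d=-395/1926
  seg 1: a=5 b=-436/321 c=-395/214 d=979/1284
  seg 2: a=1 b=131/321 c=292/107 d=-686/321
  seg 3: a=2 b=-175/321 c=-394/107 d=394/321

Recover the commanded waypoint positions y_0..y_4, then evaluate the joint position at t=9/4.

y_0 = S_0(0) = a_0 = -2
y_1 = S_1(0) = a_1 = 5
y_2 = S_2(0) = a_2 = 1
y_3 = S_3(0) = a_3 = 2
y_4 = S_3(1) = -1
t_q=9/4 is in segment 0 (τ=9/4); S_0(τ)=69397/13696

y_0=-2 y_1=5 y_2=1 y_3=2 y_4=-1
S(9/4) = 69397/13696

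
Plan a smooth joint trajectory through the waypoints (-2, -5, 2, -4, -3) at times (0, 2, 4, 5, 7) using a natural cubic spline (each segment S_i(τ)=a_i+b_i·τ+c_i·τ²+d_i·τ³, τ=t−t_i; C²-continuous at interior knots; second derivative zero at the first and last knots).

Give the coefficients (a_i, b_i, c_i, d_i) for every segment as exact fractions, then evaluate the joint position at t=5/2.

  seg 0: a=-2 b=-247/64 c=0 d=151/256
  seg 1: a=-5 b=103/32 c=453/128 d=-435/256
  seg 2: a=2 b=-193/64 c=-213/32 d=235/64
  seg 3: a=-4 b=-85/16 c=279/64 d=-93/128
S(5/2) = -5567/2048

Δ: Δ0=-3/2, Δ1=7/2, Δ2=-6, Δ3=1/2
row 1: diag=8, rhs=30; c'=1/4, d'=15/4
row 2: denom=6−2·1/4=11/2; d'=(-57−2·15/4)/(11/2)=-129/11
row 3: denom=6−1·2/11=64/11; d'=(39−1·-129/11)/(64/11)=279/32
back: M3=279/32
back: M2=-129/11−2/11·279/32=-213/16
back: M1=15/4−1/4·-213/16=453/64
M: M0=0, M1=453/64, M2=-213/16, M3=279/32, M4=0
seg 0: a=-2, c=M0/2=0, d=(M1−M0)/(6·2)=151/256, b=Δ0−h0·(2M0+M1)/6=-247/64
seg 1: a=-5, c=M1/2=453/128, d=(M2−M1)/(6·2)=-435/256, b=Δ1−h1·(2M1+M2)/6=103/32
seg 2: a=2, c=M2/2=-213/32, d=(M3−M2)/(6·1)=235/64, b=Δ2−h2·(2M2+M3)/6=-193/64
seg 3: a=-4, c=M3/2=279/64, d=(M4−M3)/(6·2)=-93/128, b=Δ3−h3·(2M3+M4)/6=-85/16
t_q=5/2 → seg 1, τ=1/2; S=-5+103/32·τ+453/128·τ²+-435/256·τ³=-5567/2048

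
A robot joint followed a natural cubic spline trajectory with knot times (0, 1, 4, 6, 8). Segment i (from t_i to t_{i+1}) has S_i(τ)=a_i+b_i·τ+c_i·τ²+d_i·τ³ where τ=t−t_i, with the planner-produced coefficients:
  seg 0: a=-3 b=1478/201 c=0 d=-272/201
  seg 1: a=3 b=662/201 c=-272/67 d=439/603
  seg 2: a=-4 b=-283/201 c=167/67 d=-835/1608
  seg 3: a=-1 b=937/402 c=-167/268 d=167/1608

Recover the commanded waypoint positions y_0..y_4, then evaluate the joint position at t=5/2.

y_0=-3 y_1=3 y_2=-4 y_3=-1 y_4=2
S(5/2) = 677/536

y_0 = S_0(0) = a_0 = -3
y_1 = S_1(0) = a_1 = 3
y_2 = S_2(0) = a_2 = -4
y_3 = S_3(0) = a_3 = -1
y_4 = S_3(2) = 2
t_q=5/2 is in segment 1 (τ=3/2); S_1(τ)=677/536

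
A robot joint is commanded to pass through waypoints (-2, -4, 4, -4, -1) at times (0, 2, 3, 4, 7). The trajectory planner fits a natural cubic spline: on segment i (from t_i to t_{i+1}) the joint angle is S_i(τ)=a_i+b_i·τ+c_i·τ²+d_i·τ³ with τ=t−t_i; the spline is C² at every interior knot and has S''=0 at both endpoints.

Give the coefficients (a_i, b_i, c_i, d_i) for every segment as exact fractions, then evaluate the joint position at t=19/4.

Δ: Δ0=-1, Δ1=8, Δ2=-8, Δ3=1
row 1: diag=6, rhs=54; c'=1/6, d'=9
row 2: denom=4−1·1/6=23/6; d'=(-96−1·9)/(23/6)=-630/23
row 3: denom=8−1·6/23=178/23; d'=(54−1·-630/23)/(178/23)=936/89
back: M3=936/89
back: M2=-630/23−6/23·936/89=-2682/89
back: M1=9−1/6·-2682/89=1248/89
M: M0=0, M1=1248/89, M2=-2682/89, M3=936/89, M4=0
seg 0: a=-2, c=M0/2=0, d=(M1−M0)/(6·2)=104/89, b=Δ0−h0·(2M0+M1)/6=-505/89
seg 1: a=-4, c=M1/2=624/89, d=(M2−M1)/(6·1)=-655/89, b=Δ1−h1·(2M1+M2)/6=743/89
seg 2: a=4, c=M2/2=-1341/89, d=(M3−M2)/(6·1)=603/89, b=Δ2−h2·(2M2+M3)/6=26/89
seg 3: a=-4, c=M3/2=468/89, d=(M4−M3)/(6·3)=-52/89, b=Δ3−h3·(2M3+M4)/6=-847/89
t_q=19/4 → seg 3, τ=3/4; S=-4+-847/89·τ+468/89·τ²+-52/89·τ³=-11999/1424

  seg 0: a=-2 b=-505/89 c=0 d=104/89
  seg 1: a=-4 b=743/89 c=624/89 d=-655/89
  seg 2: a=4 b=26/89 c=-1341/89 d=603/89
  seg 3: a=-4 b=-847/89 c=468/89 d=-52/89
S(19/4) = -11999/1424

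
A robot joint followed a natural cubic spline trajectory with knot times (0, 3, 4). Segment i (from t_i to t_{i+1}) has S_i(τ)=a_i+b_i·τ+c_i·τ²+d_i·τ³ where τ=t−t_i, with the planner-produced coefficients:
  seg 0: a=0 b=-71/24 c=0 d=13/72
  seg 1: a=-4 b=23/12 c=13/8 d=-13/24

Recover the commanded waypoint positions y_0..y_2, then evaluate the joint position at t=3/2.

y_0 = S_0(0) = a_0 = 0
y_1 = S_1(0) = a_1 = -4
y_2 = S_1(1) = -1
t_q=3/2 is in segment 0 (τ=3/2); S_0(τ)=-245/64

y_0=0 y_1=-4 y_2=-1
S(3/2) = -245/64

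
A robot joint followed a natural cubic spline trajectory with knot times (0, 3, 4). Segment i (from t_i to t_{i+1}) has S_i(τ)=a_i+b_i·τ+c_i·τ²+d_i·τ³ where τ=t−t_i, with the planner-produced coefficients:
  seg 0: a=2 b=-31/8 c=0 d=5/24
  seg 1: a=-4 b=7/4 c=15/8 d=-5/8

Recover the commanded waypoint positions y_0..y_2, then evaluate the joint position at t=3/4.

y_0 = S_0(0) = a_0 = 2
y_1 = S_1(0) = a_1 = -4
y_2 = S_1(1) = -1
t_q=3/4 is in segment 0 (τ=3/4); S_0(τ)=-419/512

y_0=2 y_1=-4 y_2=-1
S(3/4) = -419/512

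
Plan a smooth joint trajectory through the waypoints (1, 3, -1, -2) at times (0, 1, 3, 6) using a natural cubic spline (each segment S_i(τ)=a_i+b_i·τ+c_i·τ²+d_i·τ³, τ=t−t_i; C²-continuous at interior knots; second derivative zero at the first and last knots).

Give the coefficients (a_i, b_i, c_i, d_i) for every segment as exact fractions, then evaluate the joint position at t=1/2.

  seg 0: a=1 b=233/84 c=0 d=-65/84
  seg 1: a=3 b=19/42 c=-65/28 d=23/42
  seg 2: a=-1 b=-95/42 c=27/28 d=-3/28
S(1/2) = 513/224

Δ: Δ0=2, Δ1=-2, Δ2=-1/3
row 1: diag=6, rhs=-24; c'=1/3, d'=-4
row 2: denom=10−2·1/3=28/3; d'=(10−2·-4)/(28/3)=27/14
back: M2=27/14
back: M1=-4−1/3·27/14=-65/14
M: M0=0, M1=-65/14, M2=27/14, M3=0
seg 0: a=1, c=M0/2=0, d=(M1−M0)/(6·1)=-65/84, b=Δ0−h0·(2M0+M1)/6=233/84
seg 1: a=3, c=M1/2=-65/28, d=(M2−M1)/(6·2)=23/42, b=Δ1−h1·(2M1+M2)/6=19/42
seg 2: a=-1, c=M2/2=27/28, d=(M3−M2)/(6·3)=-3/28, b=Δ2−h2·(2M2+M3)/6=-95/42
t_q=1/2 → seg 0, τ=1/2; S=1+233/84·τ+0·τ²+-65/84·τ³=513/224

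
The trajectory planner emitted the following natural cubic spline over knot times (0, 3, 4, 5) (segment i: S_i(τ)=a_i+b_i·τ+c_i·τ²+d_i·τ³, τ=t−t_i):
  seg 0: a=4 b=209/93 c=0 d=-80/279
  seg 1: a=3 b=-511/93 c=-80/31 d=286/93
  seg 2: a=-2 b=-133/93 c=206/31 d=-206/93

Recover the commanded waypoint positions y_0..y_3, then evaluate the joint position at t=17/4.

y_0 = S_0(0) = a_0 = 4
y_1 = S_1(0) = a_1 = 3
y_2 = S_2(0) = a_2 = -2
y_3 = S_2(1) = 1
t_q=17/4 is in segment 2 (τ=1/4); S_2(τ)=-1961/992

y_0=4 y_1=3 y_2=-2 y_3=1
S(17/4) = -1961/992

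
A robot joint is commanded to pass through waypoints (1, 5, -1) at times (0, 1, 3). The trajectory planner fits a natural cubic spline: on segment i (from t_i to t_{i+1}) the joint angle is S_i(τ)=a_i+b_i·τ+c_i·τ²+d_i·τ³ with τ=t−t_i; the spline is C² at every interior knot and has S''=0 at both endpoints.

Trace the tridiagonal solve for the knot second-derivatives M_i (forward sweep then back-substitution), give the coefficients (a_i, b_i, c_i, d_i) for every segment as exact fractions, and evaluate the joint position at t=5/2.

Δ: Δ0=4, Δ1=-3
row 1: diag=6, rhs=-42; c'=1/3, d'=-7
back: M1=-7
M: M0=0, M1=-7, M2=0
seg 0: a=1, c=M0/2=0, d=(M1−M0)/(6·1)=-7/6, b=Δ0−h0·(2M0+M1)/6=31/6
seg 1: a=5, c=M1/2=-7/2, d=(M2−M1)/(6·2)=7/12, b=Δ1−h1·(2M1+M2)/6=5/3
t_q=5/2 → seg 1, τ=3/2; S=5+5/3·τ+-7/2·τ²+7/12·τ³=51/32

  seg 0: a=1 b=31/6 c=0 d=-7/6
  seg 1: a=5 b=5/3 c=-7/2 d=7/12
S(5/2) = 51/32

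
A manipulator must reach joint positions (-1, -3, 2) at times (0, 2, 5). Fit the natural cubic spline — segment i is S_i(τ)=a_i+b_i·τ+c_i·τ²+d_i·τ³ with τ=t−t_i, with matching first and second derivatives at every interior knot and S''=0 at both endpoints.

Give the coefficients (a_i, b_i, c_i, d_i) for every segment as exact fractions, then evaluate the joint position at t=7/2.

  seg 0: a=-1 b=-23/15 c=0 d=2/15
  seg 1: a=-3 b=1/15 c=4/5 d=-4/45
S(7/2) = -7/5

Δ: Δ0=-1, Δ1=5/3
row 1: diag=10, rhs=16; c'=3/10, d'=8/5
back: M1=8/5
M: M0=0, M1=8/5, M2=0
seg 0: a=-1, c=M0/2=0, d=(M1−M0)/(6·2)=2/15, b=Δ0−h0·(2M0+M1)/6=-23/15
seg 1: a=-3, c=M1/2=4/5, d=(M2−M1)/(6·3)=-4/45, b=Δ1−h1·(2M1+M2)/6=1/15
t_q=7/2 → seg 1, τ=3/2; S=-3+1/15·τ+4/5·τ²+-4/45·τ³=-7/5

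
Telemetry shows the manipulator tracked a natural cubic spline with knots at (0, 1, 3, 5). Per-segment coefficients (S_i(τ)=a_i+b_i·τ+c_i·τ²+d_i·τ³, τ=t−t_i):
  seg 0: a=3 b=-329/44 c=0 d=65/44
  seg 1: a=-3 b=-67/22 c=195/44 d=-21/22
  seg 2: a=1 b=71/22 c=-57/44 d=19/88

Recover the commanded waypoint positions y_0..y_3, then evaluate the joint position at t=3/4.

y_0=3 y_1=-3 y_2=1 y_3=4
S(3/4) = -5589/2816

y_0 = S_0(0) = a_0 = 3
y_1 = S_1(0) = a_1 = -3
y_2 = S_2(0) = a_2 = 1
y_3 = S_2(2) = 4
t_q=3/4 is in segment 0 (τ=3/4); S_0(τ)=-5589/2816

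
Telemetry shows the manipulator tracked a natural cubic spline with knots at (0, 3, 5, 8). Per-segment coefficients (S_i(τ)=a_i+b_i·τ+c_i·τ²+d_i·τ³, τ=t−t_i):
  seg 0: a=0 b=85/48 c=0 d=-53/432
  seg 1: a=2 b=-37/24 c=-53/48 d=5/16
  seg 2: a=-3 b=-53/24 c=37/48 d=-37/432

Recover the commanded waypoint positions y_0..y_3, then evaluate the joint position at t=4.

y_0 = S_0(0) = a_0 = 0
y_1 = S_1(0) = a_1 = 2
y_2 = S_2(0) = a_2 = -3
y_3 = S_2(3) = -5
t_q=4 is in segment 1 (τ=1); S_1(τ)=-1/3

y_0=0 y_1=2 y_2=-3 y_3=-5
S(4) = -1/3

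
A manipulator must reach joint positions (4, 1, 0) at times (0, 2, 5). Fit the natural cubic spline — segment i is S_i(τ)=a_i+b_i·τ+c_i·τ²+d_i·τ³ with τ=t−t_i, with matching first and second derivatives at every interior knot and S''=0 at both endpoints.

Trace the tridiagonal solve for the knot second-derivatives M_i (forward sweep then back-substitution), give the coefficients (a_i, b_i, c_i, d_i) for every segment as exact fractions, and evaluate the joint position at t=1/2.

Δ: Δ0=-3/2, Δ1=-1/3
row 1: diag=10, rhs=7; c'=3/10, d'=7/10
back: M1=7/10
M: M0=0, M1=7/10, M2=0
seg 0: a=4, c=M0/2=0, d=(M1−M0)/(6·2)=7/120, b=Δ0−h0·(2M0+M1)/6=-26/15
seg 1: a=1, c=M1/2=7/20, d=(M2−M1)/(6·3)=-7/180, b=Δ1−h1·(2M1+M2)/6=-31/30
t_q=1/2 → seg 0, τ=1/2; S=4+-26/15·τ+0·τ²+7/120·τ³=201/64

  seg 0: a=4 b=-26/15 c=0 d=7/120
  seg 1: a=1 b=-31/30 c=7/20 d=-7/180
S(1/2) = 201/64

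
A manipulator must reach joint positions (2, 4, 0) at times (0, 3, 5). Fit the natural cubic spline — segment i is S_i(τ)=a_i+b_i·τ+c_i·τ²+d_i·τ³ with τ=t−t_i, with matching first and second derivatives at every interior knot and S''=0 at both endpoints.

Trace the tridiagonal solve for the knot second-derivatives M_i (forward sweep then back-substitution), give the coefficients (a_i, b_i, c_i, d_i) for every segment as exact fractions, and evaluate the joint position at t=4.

Δ: Δ0=2/3, Δ1=-2
row 1: diag=10, rhs=-16; c'=1/5, d'=-8/5
back: M1=-8/5
M: M0=0, M1=-8/5, M2=0
seg 0: a=2, c=M0/2=0, d=(M1−M0)/(6·3)=-4/45, b=Δ0−h0·(2M0+M1)/6=22/15
seg 1: a=4, c=M1/2=-4/5, d=(M2−M1)/(6·2)=2/15, b=Δ1−h1·(2M1+M2)/6=-14/15
t_q=4 → seg 1, τ=1; S=4+-14/15·τ+-4/5·τ²+2/15·τ³=12/5

  seg 0: a=2 b=22/15 c=0 d=-4/45
  seg 1: a=4 b=-14/15 c=-4/5 d=2/15
S(4) = 12/5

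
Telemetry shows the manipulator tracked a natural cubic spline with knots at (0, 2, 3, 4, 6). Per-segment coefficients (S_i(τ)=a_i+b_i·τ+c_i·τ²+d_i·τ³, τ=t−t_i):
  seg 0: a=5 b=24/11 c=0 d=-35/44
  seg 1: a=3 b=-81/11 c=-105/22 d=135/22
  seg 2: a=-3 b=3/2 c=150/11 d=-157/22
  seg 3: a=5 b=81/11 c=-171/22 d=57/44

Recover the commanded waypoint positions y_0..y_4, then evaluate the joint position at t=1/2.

y_0=5 y_1=3 y_2=-3 y_3=5 y_4=-1
S(1/2) = 2109/352

y_0 = S_0(0) = a_0 = 5
y_1 = S_1(0) = a_1 = 3
y_2 = S_2(0) = a_2 = -3
y_3 = S_3(0) = a_3 = 5
y_4 = S_3(2) = -1
t_q=1/2 is in segment 0 (τ=1/2); S_0(τ)=2109/352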